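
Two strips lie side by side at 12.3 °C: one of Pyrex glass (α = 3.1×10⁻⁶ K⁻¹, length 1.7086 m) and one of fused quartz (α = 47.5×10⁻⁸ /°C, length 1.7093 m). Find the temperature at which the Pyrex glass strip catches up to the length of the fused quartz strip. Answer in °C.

T = 168.4 °C

Equal length when α₁L₁ΔT − α₂L₂ΔT = L₂ − L₁ = 7.00×10⁻⁴ m
α₁L₁ = 5.29666×10⁻⁶, α₂L₂ = 8.119175×10⁻⁷ → Δ(αL) = 4.4847425×10⁻⁶ m/K
ΔT = 7.00×10⁻⁴ / 4.4847425×10⁻⁶ = 156.085 K, so T = 12.3 + 156.085 = 168.385 °C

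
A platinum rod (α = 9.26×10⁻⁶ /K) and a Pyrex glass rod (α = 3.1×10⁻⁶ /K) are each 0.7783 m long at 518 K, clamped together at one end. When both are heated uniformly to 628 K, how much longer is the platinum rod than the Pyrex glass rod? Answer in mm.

0.527 mm

ΔT = 110 K
platinum: ΔL = 9.26×10⁻⁶ × 0.7783 m × 110 = 7.9278×10⁻⁴ m = 0.79278 mm
Pyrex glass: ΔL = 3.1×10⁻⁶ × 0.7783 m × 110 = 2.6540×10⁻⁴ m = 0.26540 mm
difference = 0.79278 − 0.26540 = 0.52738 mm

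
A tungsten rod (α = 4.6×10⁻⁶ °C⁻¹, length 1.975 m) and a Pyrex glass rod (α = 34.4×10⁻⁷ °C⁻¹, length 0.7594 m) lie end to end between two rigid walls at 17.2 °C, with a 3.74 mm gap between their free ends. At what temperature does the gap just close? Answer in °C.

T = 337 °C

Gap closes when ΔL₁ + ΔL₂ = 3.74 mm = 3.74×10⁻³ m
(α₁L₁ + α₂L₂)ΔT = g
α₁L₁ + α₂L₂ = 4.6×10⁻⁶×1.975 + 34.4×10⁻⁷×0.7594 = 1.1697336×10⁻⁵ m/K
ΔT = 3.74×10⁻³ / 1.1697336×10⁻⁵ = 319.73 K
T = 17.2 + 319.73 = 336.93 °C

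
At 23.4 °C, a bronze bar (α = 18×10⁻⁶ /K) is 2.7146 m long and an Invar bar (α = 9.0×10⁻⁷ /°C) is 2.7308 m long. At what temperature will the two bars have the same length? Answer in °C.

Equal length when α₁L₁ΔT − α₂L₂ΔT = L₂ − L₁ = 1.62×10⁻² m
α₁L₁ = 4.88628×10⁻⁵, α₂L₂ = 2.45772×10⁻⁶ → Δ(αL) = 4.640508×10⁻⁵ m/K
ΔT = 1.62×10⁻² / 4.640508×10⁻⁵ = 349.100 K, so T = 23.4 + 349.100 = 372.500 °C

T = 372.5 °C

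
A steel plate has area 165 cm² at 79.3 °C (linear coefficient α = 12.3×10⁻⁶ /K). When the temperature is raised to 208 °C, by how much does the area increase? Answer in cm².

Area coefficient ≈ 2α; |ΔT| = 128.7 K
ΔA = 2αA₀ΔT = 2(12.3×10⁻⁶)(165)(128.7) = 0.522 cm²

ΔA = 0.522 cm²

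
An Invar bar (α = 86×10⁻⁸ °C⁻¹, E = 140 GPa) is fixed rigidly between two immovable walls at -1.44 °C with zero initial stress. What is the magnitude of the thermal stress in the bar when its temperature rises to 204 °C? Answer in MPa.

Fully constrained: the free strain ε = αΔT is blocked, so σ = Eε = EαΔT.
|ΔT| = 205.44 K
σ = 140×10⁹ × 86×10⁻⁸ × 205.44 = 2.47×10⁷ Pa

σ = 24.7 MPa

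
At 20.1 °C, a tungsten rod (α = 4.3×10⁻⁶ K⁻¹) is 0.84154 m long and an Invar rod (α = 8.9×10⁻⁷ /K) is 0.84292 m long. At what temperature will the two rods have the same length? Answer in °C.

T = 501.2 °C

L₁(1 + α₁ΔT) = L₂(1 + α₂ΔT) ⇒ ΔT = (L₂ − L₁)/(α₁L₁ − α₂L₂)
L₂ − L₁ = 0.84292 − 0.84154 = 1.38×10⁻³ m
α₁L₁ − α₂L₂ = 4.3×10⁻⁶×0.84154 − 8.9×10⁻⁷×0.84292 = 2.8684232×10⁻⁶ m/K
ΔT = 1.38×10⁻³ / 2.8684232×10⁻⁶ = 481.101 K
T = 20.1 + 481.101 = 501.201 °C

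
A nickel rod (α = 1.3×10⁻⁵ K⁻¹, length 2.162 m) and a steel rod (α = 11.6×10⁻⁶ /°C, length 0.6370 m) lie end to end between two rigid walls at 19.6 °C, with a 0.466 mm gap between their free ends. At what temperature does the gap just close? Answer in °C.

Gap closes when ΔL₁ + ΔL₂ = 0.466 mm = 4.66×10⁻⁴ m
(α₁L₁ + α₂L₂)ΔT = g
α₁L₁ + α₂L₂ = 1.3×10⁻⁵×2.162 + 11.6×10⁻⁶×0.6370 = 3.54952×10⁻⁵ m/K
ΔT = 4.66×10⁻⁴ / 3.54952×10⁻⁵ = 13.129 K
T = 19.6 + 13.129 = 32.729 °C

T = 32.7 °C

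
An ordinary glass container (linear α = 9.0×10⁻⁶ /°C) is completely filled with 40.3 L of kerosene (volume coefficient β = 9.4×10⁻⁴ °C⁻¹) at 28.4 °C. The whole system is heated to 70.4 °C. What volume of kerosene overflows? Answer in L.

1.55 L

The container also expands: β_container ≈ 3α = 2.7×10⁻⁵ /K
Net overflow = V₀(β_liq − 3α_cont)ΔT
β − 3α = 9.40×10⁻⁴ − 2.7×10⁻⁵ = 9.13×10⁻⁴ /K; ΔT = 42.0 K
ΔV = 40.3 × 9.13×10⁻⁴ × 42.0 = 1.55 L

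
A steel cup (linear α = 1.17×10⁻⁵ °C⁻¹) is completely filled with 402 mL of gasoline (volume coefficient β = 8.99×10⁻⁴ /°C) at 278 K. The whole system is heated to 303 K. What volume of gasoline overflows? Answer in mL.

The cup also expands: β_container ≈ 3α = 3.51×10⁻⁵ /K
Net overflow = V₀(β_liq − 3α_cont)ΔT
β − 3α = 8.99×10⁻⁴ − 3.51×10⁻⁵ = 8.639×10⁻⁴ /K; ΔT = 25 K
ΔV = 402 × 8.639×10⁻⁴ × 25 = 8.68 mL

8.68 mL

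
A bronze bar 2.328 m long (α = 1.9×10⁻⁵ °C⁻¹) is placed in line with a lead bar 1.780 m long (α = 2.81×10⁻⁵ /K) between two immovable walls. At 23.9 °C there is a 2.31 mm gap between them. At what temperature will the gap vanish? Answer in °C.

α₁L₁ = 4.4232×10⁻⁵ m/K, α₂L₂ = 5.0018×10⁻⁵ m/K → total 9.425×10⁻⁵ m/K
ΔT = g/(α₁L₁+α₂L₂) = 2.31×10⁻³ / 9.425×10⁻⁵ = 24.509 K
T = 23.9 + 24.509 = 48.409 °C

T = 48.4 °C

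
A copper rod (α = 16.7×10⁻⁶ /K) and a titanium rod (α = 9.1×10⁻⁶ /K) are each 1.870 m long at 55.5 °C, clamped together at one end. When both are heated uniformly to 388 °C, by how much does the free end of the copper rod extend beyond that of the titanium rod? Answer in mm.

ΔT = 332.5 K
copper: ΔL = 16.7×10⁻⁶ × 1.870 m × 332.5 = 1.0384×10⁻² m = 10.384 mm
titanium: ΔL = 9.1×10⁻⁶ × 1.870 m × 332.5 = 5.6582×10⁻³ m = 5.6582 mm
difference = 10.384 − 5.6582 = 4.7258 mm

4.73 mm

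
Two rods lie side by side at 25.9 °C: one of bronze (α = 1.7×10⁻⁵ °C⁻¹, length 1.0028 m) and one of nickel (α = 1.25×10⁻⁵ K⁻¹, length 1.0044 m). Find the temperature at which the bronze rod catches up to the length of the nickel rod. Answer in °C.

Equal length when α₁L₁ΔT − α₂L₂ΔT = L₂ − L₁ = 1.60×10⁻³ m
α₁L₁ = 1.70476×10⁻⁵, α₂L₂ = 1.2555×10⁻⁵ → Δ(αL) = 4.4926×10⁻⁶ m/K
ΔT = 1.60×10⁻³ / 4.4926×10⁻⁶ = 356.141 K, so T = 25.9 + 356.141 = 382.041 °C

T = 382.0 °C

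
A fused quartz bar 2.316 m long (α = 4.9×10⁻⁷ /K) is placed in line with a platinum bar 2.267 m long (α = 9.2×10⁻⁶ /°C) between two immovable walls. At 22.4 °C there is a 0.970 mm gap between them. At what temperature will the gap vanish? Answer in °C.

α₁L₁ = 1.13484×10⁻⁶ m/K, α₂L₂ = 2.08564×10⁻⁵ m/K → total 2.199124×10⁻⁵ m/K
ΔT = g/(α₁L₁+α₂L₂) = 9.70×10⁻⁴ / 2.199124×10⁻⁵ = 44.108 K
T = 22.4 + 44.108 = 66.508 °C

T = 66.5 °C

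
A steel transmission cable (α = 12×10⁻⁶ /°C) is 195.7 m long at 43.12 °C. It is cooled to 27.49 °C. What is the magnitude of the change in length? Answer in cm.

|ΔT| = |27.49 − 43.12| = 15.63 K
ΔL = αL₀ΔT = (12×10⁻⁶)(195.7)(15.63) = 3.67×10⁻² m

ΔL = 3.67 cm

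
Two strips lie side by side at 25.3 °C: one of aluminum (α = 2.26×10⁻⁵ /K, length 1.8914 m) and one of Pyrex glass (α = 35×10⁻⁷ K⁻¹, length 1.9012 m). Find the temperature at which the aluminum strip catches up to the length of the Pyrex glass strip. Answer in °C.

Equal length when α₁L₁ΔT − α₂L₂ΔT = L₂ − L₁ = 9.80×10⁻³ m
α₁L₁ = 4.274564×10⁻⁵, α₂L₂ = 6.6542×10⁻⁶ → Δ(αL) = 3.609144×10⁻⁵ m/K
ΔT = 9.80×10⁻³ / 3.609144×10⁻⁵ = 271.533 K, so T = 25.3 + 271.533 = 296.833 °C

T = 296.8 °C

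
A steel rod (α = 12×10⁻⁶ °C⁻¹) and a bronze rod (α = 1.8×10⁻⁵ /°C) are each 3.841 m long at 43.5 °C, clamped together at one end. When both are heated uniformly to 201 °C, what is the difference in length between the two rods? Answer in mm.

3.63 mm

ΔT = 157.5 K
steel: ΔL = 12×10⁻⁶ × 3.841 m × 157.5 = 7.2595×10⁻³ m = 7.2595 mm
bronze: ΔL = 1.8×10⁻⁵ × 3.841 m × 157.5 = 1.0889×10⁻² m = 10.889 mm
difference = 10.889 − 7.2595 = 3.6295 mm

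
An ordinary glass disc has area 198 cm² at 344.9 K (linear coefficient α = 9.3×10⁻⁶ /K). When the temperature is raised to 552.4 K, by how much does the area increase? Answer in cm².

ΔA = 0.764 cm²

Area coefficient ≈ 2α; |ΔT| = 207.5 K
ΔA = 2αA₀ΔT = 2(9.3×10⁻⁶)(198)(207.5) = 0.764 cm²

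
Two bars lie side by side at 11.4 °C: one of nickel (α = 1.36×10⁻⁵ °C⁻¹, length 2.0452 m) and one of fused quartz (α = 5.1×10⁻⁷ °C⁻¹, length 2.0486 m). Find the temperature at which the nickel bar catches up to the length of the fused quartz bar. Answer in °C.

T = 138.4 °C

L₁(1 + α₁ΔT) = L₂(1 + α₂ΔT) ⇒ ΔT = (L₂ − L₁)/(α₁L₁ − α₂L₂)
L₂ − L₁ = 2.0486 − 2.0452 = 3.40×10⁻³ m
α₁L₁ − α₂L₂ = 1.36×10⁻⁵×2.0452 − 5.1×10⁻⁷×2.0486 = 2.6769934×10⁻⁵ m/K
ΔT = 3.40×10⁻³ / 2.6769934×10⁻⁵ = 127.008 K
T = 11.4 + 127.008 = 138.408 °C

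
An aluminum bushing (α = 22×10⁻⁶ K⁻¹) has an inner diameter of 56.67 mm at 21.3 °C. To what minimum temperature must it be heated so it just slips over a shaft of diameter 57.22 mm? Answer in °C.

Required Δd = 57.22 − 56.67 = 0.55 mm
Δd = αd₀ΔT ⇒ ΔT = Δd/(αd₀) = 0.55 / (22×10⁻⁶ × 56.67) = 441.15 K
T_min = 21.3 + 441.15 = 462.45 °C

T = 462 °C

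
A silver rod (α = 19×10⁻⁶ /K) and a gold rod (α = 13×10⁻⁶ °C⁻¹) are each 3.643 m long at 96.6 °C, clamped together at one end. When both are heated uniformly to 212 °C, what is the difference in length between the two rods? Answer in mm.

2.52 mm

ΔT = 115.4 K
silver: ΔL = 19×10⁻⁶ × 3.643 m × 115.4 = 7.9876×10⁻³ m = 7.9876 mm
gold: ΔL = 13×10⁻⁶ × 3.643 m × 115.4 = 5.4652×10⁻³ m = 5.4652 mm
difference = 7.9876 − 5.4652 = 2.5224 mm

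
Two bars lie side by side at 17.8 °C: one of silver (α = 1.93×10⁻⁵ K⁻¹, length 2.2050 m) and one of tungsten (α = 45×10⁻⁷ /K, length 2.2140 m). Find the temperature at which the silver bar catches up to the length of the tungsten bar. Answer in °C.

L₁(1 + α₁ΔT) = L₂(1 + α₂ΔT) ⇒ ΔT = (L₂ − L₁)/(α₁L₁ − α₂L₂)
L₂ − L₁ = 2.2140 − 2.2050 = 9.00×10⁻³ m
α₁L₁ − α₂L₂ = 1.93×10⁻⁵×2.2050 − 45×10⁻⁷×2.2140 = 3.25935×10⁻⁵ m/K
ΔT = 9.00×10⁻³ / 3.25935×10⁻⁵ = 276.129 K
T = 17.8 + 276.129 = 293.929 °C

T = 293.9 °C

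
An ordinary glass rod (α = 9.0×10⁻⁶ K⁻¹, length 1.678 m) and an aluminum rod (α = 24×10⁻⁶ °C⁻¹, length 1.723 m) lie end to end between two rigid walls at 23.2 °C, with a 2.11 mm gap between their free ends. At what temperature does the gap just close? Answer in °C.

Gap closes when ΔL₁ + ΔL₂ = 2.11 mm = 2.11×10⁻³ m
(α₁L₁ + α₂L₂)ΔT = g
α₁L₁ + α₂L₂ = 9.0×10⁻⁶×1.678 + 24×10⁻⁶×1.723 = 5.6454×10⁻⁵ m/K
ΔT = 2.11×10⁻³ / 5.6454×10⁻⁵ = 37.376 K
T = 23.2 + 37.376 = 60.576 °C

T = 60.6 °C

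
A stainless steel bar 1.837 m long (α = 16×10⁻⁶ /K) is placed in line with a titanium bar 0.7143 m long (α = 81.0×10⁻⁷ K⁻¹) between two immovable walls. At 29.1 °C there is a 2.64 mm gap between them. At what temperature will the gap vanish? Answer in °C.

T = 104 °C

α₁L₁ = 2.9392×10⁻⁵ m/K, α₂L₂ = 5.78583×10⁻⁶ m/K → total 3.517783×10⁻⁵ m/K
ΔT = g/(α₁L₁+α₂L₂) = 2.64×10⁻³ / 3.517783×10⁻⁵ = 75.05 K
T = 29.1 + 75.05 = 104.15 °C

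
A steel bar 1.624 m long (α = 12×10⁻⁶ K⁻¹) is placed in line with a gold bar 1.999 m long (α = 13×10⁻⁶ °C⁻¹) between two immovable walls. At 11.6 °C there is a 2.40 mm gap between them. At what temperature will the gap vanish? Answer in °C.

T = 64.4 °C

Gap closes when ΔL₁ + ΔL₂ = 2.40 mm = 2.40×10⁻³ m
(α₁L₁ + α₂L₂)ΔT = g
α₁L₁ + α₂L₂ = 12×10⁻⁶×1.624 + 13×10⁻⁶×1.999 = 4.5475×10⁻⁵ m/K
ΔT = 2.40×10⁻³ / 4.5475×10⁻⁵ = 52.776 K
T = 11.6 + 52.776 = 64.376 °C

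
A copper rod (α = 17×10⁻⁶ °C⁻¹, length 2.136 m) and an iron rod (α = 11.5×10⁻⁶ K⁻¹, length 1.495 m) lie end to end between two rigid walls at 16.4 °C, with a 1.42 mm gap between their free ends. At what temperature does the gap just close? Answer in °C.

Gap closes when ΔL₁ + ΔL₂ = 1.42 mm = 1.42×10⁻³ m
(α₁L₁ + α₂L₂)ΔT = g
α₁L₁ + α₂L₂ = 17×10⁻⁶×2.136 + 11.5×10⁻⁶×1.495 = 5.35045×10⁻⁵ m/K
ΔT = 1.42×10⁻³ / 5.35045×10⁻⁵ = 26.540 K
T = 16.4 + 26.540 = 42.940 °C

T = 42.9 °C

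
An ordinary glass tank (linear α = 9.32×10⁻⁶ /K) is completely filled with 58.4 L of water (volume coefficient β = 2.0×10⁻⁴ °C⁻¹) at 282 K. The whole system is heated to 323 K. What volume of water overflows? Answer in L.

0.412 L

The tank also expands: β_container ≈ 3α = 2.796×10⁻⁵ /K
Net overflow = V₀(β_liq − 3α_cont)ΔT
β − 3α = 2.00×10⁻⁴ − 2.796×10⁻⁵ = 1.7204×10⁻⁴ /K; ΔT = 41 K
ΔV = 58.4 × 1.7204×10⁻⁴ × 41 = 0.412 L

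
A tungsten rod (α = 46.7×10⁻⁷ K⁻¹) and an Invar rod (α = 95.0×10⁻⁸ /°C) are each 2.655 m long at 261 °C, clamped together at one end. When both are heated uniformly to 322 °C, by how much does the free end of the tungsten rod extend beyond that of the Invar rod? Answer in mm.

0.602 mm

ΔT = 61 K
tungsten: ΔL = 46.7×10⁻⁷ × 2.655 m × 61 = 7.5633×10⁻⁴ m = 0.75633 mm
Invar: ΔL = 95.0×10⁻⁸ × 2.655 m × 61 = 1.5386×10⁻⁴ m = 0.15386 mm
difference = 0.75633 − 0.15386 = 0.60247 mm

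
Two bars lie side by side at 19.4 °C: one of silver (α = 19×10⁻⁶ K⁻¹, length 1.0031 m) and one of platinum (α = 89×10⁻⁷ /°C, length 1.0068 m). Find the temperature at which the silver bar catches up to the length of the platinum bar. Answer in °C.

T = 385.8 °C

L₁(1 + α₁ΔT) = L₂(1 + α₂ΔT) ⇒ ΔT = (L₂ − L₁)/(α₁L₁ − α₂L₂)
L₂ − L₁ = 1.0068 − 1.0031 = 3.70×10⁻³ m
α₁L₁ − α₂L₂ = 19×10⁻⁶×1.0031 − 89×10⁻⁷×1.0068 = 1.009838×10⁻⁵ m/K
ΔT = 3.70×10⁻³ / 1.009838×10⁻⁵ = 366.395 K
T = 19.4 + 366.395 = 385.795 °C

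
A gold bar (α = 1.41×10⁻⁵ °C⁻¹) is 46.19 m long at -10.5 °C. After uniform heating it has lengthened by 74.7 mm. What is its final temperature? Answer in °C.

T = 104 °C

ΔL = αL₀ΔT ⇒ ΔT = ΔL / (αL₀)
ΔT = 74.7×10⁻³ m / (1.41×10⁻⁵ × 46.19 m) = 114.70 K
T = -10.5 + 114.70 = 104.20 °C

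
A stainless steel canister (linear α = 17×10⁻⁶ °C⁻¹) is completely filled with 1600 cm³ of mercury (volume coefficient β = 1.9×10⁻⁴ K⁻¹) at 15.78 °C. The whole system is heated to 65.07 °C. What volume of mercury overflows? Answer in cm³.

The canister also expands: β_container ≈ 3α = 5.1×10⁻⁵ /K
Net overflow = V₀(β_liq − 3α_cont)ΔT
β − 3α = 1.90×10⁻⁴ − 5.1×10⁻⁵ = 1.39×10⁻⁴ /K; ΔT = 49.29 K
ΔV = 1600 × 1.39×10⁻⁴ × 49.29 = 11.0 cm³

11.0 cm³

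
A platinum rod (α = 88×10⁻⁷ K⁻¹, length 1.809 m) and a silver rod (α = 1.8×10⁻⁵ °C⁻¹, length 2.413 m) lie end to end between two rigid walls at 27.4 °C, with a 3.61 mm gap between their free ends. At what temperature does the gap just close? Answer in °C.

α₁L₁ = 1.59192×10⁻⁵ m/K, α₂L₂ = 4.3434×10⁻⁵ m/K → total 5.93532×10⁻⁵ m/K
ΔT = g/(α₁L₁+α₂L₂) = 3.61×10⁻³ / 5.93532×10⁻⁵ = 60.822 K
T = 27.4 + 60.822 = 88.222 °C

T = 88.2 °C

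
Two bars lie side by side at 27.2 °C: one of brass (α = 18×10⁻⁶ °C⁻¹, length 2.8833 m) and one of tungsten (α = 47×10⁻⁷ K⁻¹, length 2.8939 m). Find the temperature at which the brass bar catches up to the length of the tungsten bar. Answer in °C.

T = 304.0 °C

L₁(1 + α₁ΔT) = L₂(1 + α₂ΔT) ⇒ ΔT = (L₂ − L₁)/(α₁L₁ − α₂L₂)
L₂ − L₁ = 2.8939 − 2.8833 = 1.06×10⁻² m
α₁L₁ − α₂L₂ = 18×10⁻⁶×2.8833 − 47×10⁻⁷×2.8939 = 3.829807×10⁻⁵ m/K
ΔT = 1.06×10⁻² / 3.829807×10⁻⁵ = 276.776 K
T = 27.2 + 276.776 = 303.976 °C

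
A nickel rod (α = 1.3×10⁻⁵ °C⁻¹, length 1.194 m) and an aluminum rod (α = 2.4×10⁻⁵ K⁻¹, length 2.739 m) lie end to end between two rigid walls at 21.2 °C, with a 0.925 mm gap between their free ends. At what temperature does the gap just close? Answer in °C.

T = 32.6 °C

α₁L₁ = 1.5522×10⁻⁵ m/K, α₂L₂ = 6.5736×10⁻⁵ m/K → total 8.1258×10⁻⁵ m/K
ΔT = g/(α₁L₁+α₂L₂) = 9.25×10⁻⁴ / 8.1258×10⁻⁵ = 11.383 K
T = 21.2 + 11.383 = 32.583 °C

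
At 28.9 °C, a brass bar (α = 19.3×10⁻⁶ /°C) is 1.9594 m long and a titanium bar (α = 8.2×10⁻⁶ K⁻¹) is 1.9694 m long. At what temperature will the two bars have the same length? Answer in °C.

L₁(1 + α₁ΔT) = L₂(1 + α₂ΔT) ⇒ ΔT = (L₂ − L₁)/(α₁L₁ − α₂L₂)
L₂ − L₁ = 1.9694 − 1.9594 = 1.00×10⁻² m
α₁L₁ − α₂L₂ = 19.3×10⁻⁶×1.9594 − 8.2×10⁻⁶×1.9694 = 2.166734×10⁻⁵ m/K
ΔT = 1.00×10⁻² / 2.166734×10⁻⁵ = 461.524 K
T = 28.9 + 461.524 = 490.424 °C

T = 490.4 °C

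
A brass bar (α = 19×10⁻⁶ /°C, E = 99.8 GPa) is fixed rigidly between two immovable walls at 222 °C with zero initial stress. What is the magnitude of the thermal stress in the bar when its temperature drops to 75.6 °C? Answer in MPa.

Fully constrained: the free strain ε = αΔT is blocked, so σ = Eε = EαΔT.
|ΔT| = 146.4 K
σ = 99.8×10⁹ × 19×10⁻⁶ × 146.4 = 2.78×10⁸ Pa

σ = 278 MPa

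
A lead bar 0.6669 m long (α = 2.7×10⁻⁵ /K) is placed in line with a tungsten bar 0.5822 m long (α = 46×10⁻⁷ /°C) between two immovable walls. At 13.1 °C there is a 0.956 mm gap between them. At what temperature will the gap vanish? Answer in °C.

T = 59.3 °C

α₁L₁ = 1.80063×10⁻⁵ m/K, α₂L₂ = 2.67812×10⁻⁶ m/K → total 2.068442×10⁻⁵ m/K
ΔT = g/(α₁L₁+α₂L₂) = 9.56×10⁻⁴ / 2.068442×10⁻⁵ = 46.218 K
T = 13.1 + 46.218 = 59.318 °C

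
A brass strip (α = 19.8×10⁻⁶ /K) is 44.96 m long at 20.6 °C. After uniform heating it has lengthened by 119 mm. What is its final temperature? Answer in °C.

T = 154 °C

ΔL = αL₀ΔT ⇒ ΔT = ΔL / (αL₀)
ΔT = 119×10⁻³ m / (19.8×10⁻⁶ × 44.96 m) = 133.68 K
T = 20.6 + 133.68 = 154.28 °C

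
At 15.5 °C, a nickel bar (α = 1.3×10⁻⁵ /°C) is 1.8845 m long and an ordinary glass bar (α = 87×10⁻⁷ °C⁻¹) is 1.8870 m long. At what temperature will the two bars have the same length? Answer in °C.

T = 324.8 °C

L₁(1 + α₁ΔT) = L₂(1 + α₂ΔT) ⇒ ΔT = (L₂ − L₁)/(α₁L₁ − α₂L₂)
L₂ − L₁ = 1.8870 − 1.8845 = 2.50×10⁻³ m
α₁L₁ − α₂L₂ = 1.3×10⁻⁵×1.8845 − 87×10⁻⁷×1.8870 = 8.0816×10⁻⁶ m/K
ΔT = 2.50×10⁻³ / 8.0816×10⁻⁶ = 309.345 K
T = 15.5 + 309.345 = 324.845 °C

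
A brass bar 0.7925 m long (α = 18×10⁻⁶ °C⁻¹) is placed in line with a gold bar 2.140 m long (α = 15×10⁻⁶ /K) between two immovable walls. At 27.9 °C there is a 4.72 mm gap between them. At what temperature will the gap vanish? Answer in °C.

T = 130 °C

Gap closes when ΔL₁ + ΔL₂ = 4.72 mm = 4.72×10⁻³ m
(α₁L₁ + α₂L₂)ΔT = g
α₁L₁ + α₂L₂ = 18×10⁻⁶×0.7925 + 15×10⁻⁶×2.140 = 4.6365×10⁻⁵ m/K
ΔT = 4.72×10⁻³ / 4.6365×10⁻⁵ = 101.80 K
T = 27.9 + 101.80 = 129.70 °C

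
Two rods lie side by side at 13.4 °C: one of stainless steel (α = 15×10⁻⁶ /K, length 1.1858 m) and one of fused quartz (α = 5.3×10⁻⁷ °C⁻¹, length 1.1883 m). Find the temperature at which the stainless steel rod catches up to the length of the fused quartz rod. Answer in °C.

Equal length when α₁L₁ΔT − α₂L₂ΔT = L₂ − L₁ = 2.50×10⁻³ m
α₁L₁ = 1.7787×10⁻⁵, α₂L₂ = 6.29799×10⁻⁷ → Δ(αL) = 1.7157201×10⁻⁵ m/K
ΔT = 2.50×10⁻³ / 1.7157201×10⁻⁵ = 145.711 K, so T = 13.4 + 145.711 = 159.111 °C

T = 159.1 °C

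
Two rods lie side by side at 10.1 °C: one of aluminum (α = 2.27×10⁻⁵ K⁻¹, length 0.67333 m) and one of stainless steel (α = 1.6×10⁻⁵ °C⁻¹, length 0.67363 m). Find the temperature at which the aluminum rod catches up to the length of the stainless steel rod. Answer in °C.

T = 76.67 °C

Equal length when α₁L₁ΔT − α₂L₂ΔT = L₂ − L₁ = 3.00×10⁻⁴ m
α₁L₁ = 1.5284591×10⁻⁵, α₂L₂ = 1.077808×10⁻⁵ → Δ(αL) = 4.506511×10⁻⁶ m/K
ΔT = 3.00×10⁻⁴ / 4.506511×10⁻⁶ = 66.5703 K, so T = 10.1 + 66.5703 = 76.6703 °C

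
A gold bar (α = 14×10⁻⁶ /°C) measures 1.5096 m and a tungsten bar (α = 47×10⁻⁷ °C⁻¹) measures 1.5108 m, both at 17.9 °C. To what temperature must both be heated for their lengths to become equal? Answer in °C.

L₁(1 + α₁ΔT) = L₂(1 + α₂ΔT) ⇒ ΔT = (L₂ − L₁)/(α₁L₁ − α₂L₂)
L₂ − L₁ = 1.5108 − 1.5096 = 1.20×10⁻³ m
α₁L₁ − α₂L₂ = 14×10⁻⁶×1.5096 − 47×10⁻⁷×1.5108 = 1.403364×10⁻⁵ m/K
ΔT = 1.20×10⁻³ / 1.403364×10⁻⁵ = 85.509 K
T = 17.9 + 85.509 = 103.409 °C

T = 103.4 °C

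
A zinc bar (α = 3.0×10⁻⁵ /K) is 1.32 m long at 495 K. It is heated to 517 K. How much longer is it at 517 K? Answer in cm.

ΔL = 0.0871 cm

|ΔT| = |517 − 495| = 22 K
ΔL = αL₀ΔT = (3.0×10⁻⁵)(1.32)(22) = 8.71×10⁻⁴ m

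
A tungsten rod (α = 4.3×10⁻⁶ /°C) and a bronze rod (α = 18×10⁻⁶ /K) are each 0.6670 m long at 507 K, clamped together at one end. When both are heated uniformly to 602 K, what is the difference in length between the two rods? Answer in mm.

ΔT = 95 K
tungsten: ΔL = 4.3×10⁻⁶ × 0.6670 m × 95 = 2.7247×10⁻⁴ m = 0.27247 mm
bronze: ΔL = 18×10⁻⁶ × 0.6670 m × 95 = 1.1406×10⁻³ m = 1.1406 mm
difference = 1.1406 − 0.27247 = 0.86813 mm

0.868 mm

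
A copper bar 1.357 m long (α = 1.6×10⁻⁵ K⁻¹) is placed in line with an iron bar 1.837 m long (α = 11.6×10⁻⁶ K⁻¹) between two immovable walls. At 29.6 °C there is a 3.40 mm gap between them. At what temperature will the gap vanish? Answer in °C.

Gap closes when ΔL₁ + ΔL₂ = 3.40 mm = 3.40×10⁻³ m
(α₁L₁ + α₂L₂)ΔT = g
α₁L₁ + α₂L₂ = 1.6×10⁻⁵×1.357 + 11.6×10⁻⁶×1.837 = 4.30212×10⁻⁵ m/K
ΔT = 3.40×10⁻³ / 4.30212×10⁻⁵ = 79.03 K
T = 29.6 + 79.03 = 108.63 °C

T = 109 °C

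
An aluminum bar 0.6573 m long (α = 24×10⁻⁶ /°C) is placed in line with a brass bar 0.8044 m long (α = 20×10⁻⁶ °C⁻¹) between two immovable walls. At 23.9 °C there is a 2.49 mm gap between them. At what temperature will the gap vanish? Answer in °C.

T = 102 °C

Gap closes when ΔL₁ + ΔL₂ = 2.49 mm = 2.49×10⁻³ m
(α₁L₁ + α₂L₂)ΔT = g
α₁L₁ + α₂L₂ = 24×10⁻⁶×0.6573 + 20×10⁻⁶×0.8044 = 3.18632×10⁻⁵ m/K
ΔT = 2.49×10⁻³ / 3.18632×10⁻⁵ = 78.15 K
T = 23.9 + 78.15 = 102.05 °C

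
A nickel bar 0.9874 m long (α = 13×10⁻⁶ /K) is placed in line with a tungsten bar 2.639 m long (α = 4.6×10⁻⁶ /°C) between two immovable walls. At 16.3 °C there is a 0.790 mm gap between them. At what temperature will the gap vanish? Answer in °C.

α₁L₁ = 1.28362×10⁻⁵ m/K, α₂L₂ = 1.21394×10⁻⁵ m/K → total 2.49756×10⁻⁵ m/K
ΔT = g/(α₁L₁+α₂L₂) = 7.90×10⁻⁴ / 2.49756×10⁻⁵ = 31.631 K
T = 16.3 + 31.631 = 47.931 °C

T = 47.9 °C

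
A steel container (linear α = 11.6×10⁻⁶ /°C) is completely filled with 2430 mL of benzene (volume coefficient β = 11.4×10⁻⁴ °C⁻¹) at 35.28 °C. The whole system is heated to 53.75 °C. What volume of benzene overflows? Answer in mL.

49.6 mL

The container also expands: β_container ≈ 3α = 3.48×10⁻⁵ /K
Net overflow = V₀(β_liq − 3α_cont)ΔT
β − 3α = 1.14×10⁻³ − 3.48×10⁻⁵ = 1.1052×10⁻³ /K; ΔT = 18.47 K
ΔV = 2430 × 1.1052×10⁻³ × 18.47 = 49.6 mL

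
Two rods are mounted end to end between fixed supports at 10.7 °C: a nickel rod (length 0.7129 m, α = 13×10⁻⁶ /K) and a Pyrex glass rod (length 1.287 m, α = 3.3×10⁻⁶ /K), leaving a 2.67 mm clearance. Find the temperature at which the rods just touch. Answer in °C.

T = 208 °C

Gap closes when ΔL₁ + ΔL₂ = 2.67 mm = 2.67×10⁻³ m
(α₁L₁ + α₂L₂)ΔT = g
α₁L₁ + α₂L₂ = 13×10⁻⁶×0.7129 + 3.3×10⁻⁶×1.287 = 1.35148×10⁻⁵ m/K
ΔT = 2.67×10⁻³ / 1.35148×10⁻⁵ = 197.56 K
T = 10.7 + 197.56 = 208.26 °C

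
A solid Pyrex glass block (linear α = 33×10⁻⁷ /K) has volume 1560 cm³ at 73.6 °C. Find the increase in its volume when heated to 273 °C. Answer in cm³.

Isotropic solid: β ≈ 3α = 9.9×10⁻⁶ /K; ΔT = 199.4 K
ΔV = 3αV₀ΔT = 3(33×10⁻⁷)(1560)(199.4) = 3.08 cm³

ΔV = 3.08 cm³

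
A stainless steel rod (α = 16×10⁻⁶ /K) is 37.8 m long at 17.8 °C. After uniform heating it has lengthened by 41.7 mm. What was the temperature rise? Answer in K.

ΔT = 68.9 K

ΔL = αL₀ΔT ⇒ ΔT = ΔL / (αL₀)
ΔT = 41.7×10⁻³ m / (16×10⁻⁶ × 37.8 m) = 68.948 K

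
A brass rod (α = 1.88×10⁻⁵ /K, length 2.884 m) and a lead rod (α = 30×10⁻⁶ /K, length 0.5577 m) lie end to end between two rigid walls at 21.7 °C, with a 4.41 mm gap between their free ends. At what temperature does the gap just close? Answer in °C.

T = 83.9 °C

α₁L₁ = 5.42192×10⁻⁵ m/K, α₂L₂ = 1.6731×10⁻⁵ m/K → total 7.09502×10⁻⁵ m/K
ΔT = g/(α₁L₁+α₂L₂) = 4.41×10⁻³ / 7.09502×10⁻⁵ = 62.156 K
T = 21.7 + 62.156 = 83.856 °C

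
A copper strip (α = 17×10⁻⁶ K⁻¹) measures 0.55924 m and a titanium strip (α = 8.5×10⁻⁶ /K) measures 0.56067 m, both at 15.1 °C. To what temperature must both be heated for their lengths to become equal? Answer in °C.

T = 316.7 °C

Equal length when α₁L₁ΔT − α₂L₂ΔT = L₂ − L₁ = 1.43×10⁻³ m
α₁L₁ = 9.50708×10⁻⁶, α₂L₂ = 4.765695×10⁻⁶ → Δ(αL) = 4.741385×10⁻⁶ m/K
ΔT = 1.43×10⁻³ / 4.741385×10⁻⁶ = 301.600 K, so T = 15.1 + 301.600 = 316.700 °C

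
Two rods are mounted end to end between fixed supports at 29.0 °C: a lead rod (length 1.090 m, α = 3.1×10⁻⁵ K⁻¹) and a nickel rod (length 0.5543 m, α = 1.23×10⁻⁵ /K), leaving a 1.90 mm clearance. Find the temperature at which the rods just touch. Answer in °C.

Gap closes when ΔL₁ + ΔL₂ = 1.90 mm = 1.90×10⁻³ m
(α₁L₁ + α₂L₂)ΔT = g
α₁L₁ + α₂L₂ = 3.1×10⁻⁵×1.090 + 1.23×10⁻⁵×0.5543 = 4.060789×10⁻⁵ m/K
ΔT = 1.90×10⁻³ / 4.060789×10⁻⁵ = 46.789 K
T = 29.0 + 46.789 = 75.789 °C

T = 75.8 °C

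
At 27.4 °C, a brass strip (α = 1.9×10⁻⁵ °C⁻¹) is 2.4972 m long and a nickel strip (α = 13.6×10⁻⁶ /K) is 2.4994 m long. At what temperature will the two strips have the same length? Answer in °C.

Equal length when α₁L₁ΔT − α₂L₂ΔT = L₂ − L₁ = 2.20×10⁻³ m
α₁L₁ = 4.74468×10⁻⁵, α₂L₂ = 3.399184×10⁻⁵ → Δ(αL) = 1.345496×10⁻⁵ m/K
ΔT = 2.20×10⁻³ / 1.345496×10⁻⁵ = 163.508 K, so T = 27.4 + 163.508 = 190.908 °C

T = 190.9 °C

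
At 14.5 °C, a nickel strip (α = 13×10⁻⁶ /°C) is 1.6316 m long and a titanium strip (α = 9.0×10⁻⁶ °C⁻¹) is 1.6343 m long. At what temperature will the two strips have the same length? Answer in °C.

T = 429.8 °C

L₁(1 + α₁ΔT) = L₂(1 + α₂ΔT) ⇒ ΔT = (L₂ − L₁)/(α₁L₁ − α₂L₂)
L₂ − L₁ = 1.6343 − 1.6316 = 2.70×10⁻³ m
α₁L₁ − α₂L₂ = 13×10⁻⁶×1.6316 − 9.0×10⁻⁶×1.6343 = 6.5021×10⁻⁶ m/K
ΔT = 2.70×10⁻³ / 6.5021×10⁻⁶ = 415.250 K
T = 14.5 + 415.250 = 429.750 °C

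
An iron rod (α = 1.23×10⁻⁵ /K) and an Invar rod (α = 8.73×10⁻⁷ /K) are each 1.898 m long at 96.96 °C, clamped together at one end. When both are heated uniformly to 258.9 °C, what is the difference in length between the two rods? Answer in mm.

ΔT = 161.94 K
iron: ΔL = 1.23×10⁻⁵ × 1.898 m × 161.94 = 3.7806×10⁻³ m = 3.7806 mm
Invar: ΔL = 8.73×10⁻⁷ × 1.898 m × 161.94 = 2.6833×10⁻⁴ m = 0.26833 mm
difference = 3.7806 − 0.26833 = 3.51227 mm

3.51 mm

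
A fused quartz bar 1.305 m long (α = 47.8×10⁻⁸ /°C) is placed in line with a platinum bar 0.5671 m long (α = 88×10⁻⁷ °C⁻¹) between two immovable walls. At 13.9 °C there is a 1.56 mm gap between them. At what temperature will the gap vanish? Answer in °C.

T = 292 °C

Gap closes when ΔL₁ + ΔL₂ = 1.56 mm = 1.56×10⁻³ m
(α₁L₁ + α₂L₂)ΔT = g
α₁L₁ + α₂L₂ = 47.8×10⁻⁸×1.305 + 88×10⁻⁷×0.5671 = 5.61427×10⁻⁶ m/K
ΔT = 1.56×10⁻³ / 5.61427×10⁻⁶ = 277.86 K
T = 13.9 + 277.86 = 291.76 °C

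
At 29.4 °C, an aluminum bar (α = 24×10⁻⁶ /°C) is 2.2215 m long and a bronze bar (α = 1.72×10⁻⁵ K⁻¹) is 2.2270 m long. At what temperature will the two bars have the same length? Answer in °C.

T = 395.8 °C

Equal length when α₁L₁ΔT − α₂L₂ΔT = L₂ − L₁ = 5.50×10⁻³ m
α₁L₁ = 5.3316×10⁻⁵, α₂L₂ = 3.83044×10⁻⁵ → Δ(αL) = 1.50116×10⁻⁵ m/K
ΔT = 5.50×10⁻³ / 1.50116×10⁻⁵ = 366.383 K, so T = 29.4 + 366.383 = 395.783 °C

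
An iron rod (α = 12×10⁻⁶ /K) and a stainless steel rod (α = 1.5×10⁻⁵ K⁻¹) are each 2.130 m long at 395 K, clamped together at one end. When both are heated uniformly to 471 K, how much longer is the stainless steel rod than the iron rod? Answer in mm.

ΔT = 76 K
iron: ΔL = 12×10⁻⁶ × 2.130 m × 76 = 1.9426×10⁻³ m = 1.9426 mm
stainless steel: ΔL = 1.5×10⁻⁵ × 2.130 m × 76 = 2.4282×10⁻³ m = 2.4282 mm
difference = 2.4282 − 1.9426 = 0.4856 mm

0.486 mm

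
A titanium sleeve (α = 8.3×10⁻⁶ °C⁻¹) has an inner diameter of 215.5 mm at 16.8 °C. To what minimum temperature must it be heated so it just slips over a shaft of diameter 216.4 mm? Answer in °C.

Required Δd = 216.4 − 215.5 = 0.9 mm
Δd = αd₀ΔT ⇒ ΔT = Δd/(αd₀) = 0.9 / (8.3×10⁻⁶ × 215.5) = 503.17 K
T_min = 16.8 + 503.17 = 519.97 °C

T = 520 °C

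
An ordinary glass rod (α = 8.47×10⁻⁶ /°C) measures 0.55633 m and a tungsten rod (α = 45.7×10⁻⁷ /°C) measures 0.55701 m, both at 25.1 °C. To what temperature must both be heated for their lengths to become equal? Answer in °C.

T = 339.0 °C

L₁(1 + α₁ΔT) = L₂(1 + α₂ΔT) ⇒ ΔT = (L₂ − L₁)/(α₁L₁ − α₂L₂)
L₂ − L₁ = 0.55701 − 0.55633 = 6.80×10⁻⁴ m
α₁L₁ − α₂L₂ = 8.47×10⁻⁶×0.55633 − 45.7×10⁻⁷×0.55701 = 2.1665794×10⁻⁶ m/K
ΔT = 6.80×10⁻⁴ / 2.1665794×10⁻⁶ = 313.859 K
T = 25.1 + 313.859 = 338.959 °C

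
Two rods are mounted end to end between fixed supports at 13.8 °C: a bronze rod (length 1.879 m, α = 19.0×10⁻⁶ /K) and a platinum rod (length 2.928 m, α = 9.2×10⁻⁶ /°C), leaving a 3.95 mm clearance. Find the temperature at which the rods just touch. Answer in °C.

Gap closes when ΔL₁ + ΔL₂ = 3.95 mm = 3.95×10⁻³ m
(α₁L₁ + α₂L₂)ΔT = g
α₁L₁ + α₂L₂ = 19.0×10⁻⁶×1.879 + 9.2×10⁻⁶×2.928 = 6.26386×10⁻⁵ m/K
ΔT = 3.95×10⁻³ / 6.26386×10⁻⁵ = 63.060 K
T = 13.8 + 63.060 = 76.860 °C

T = 76.9 °C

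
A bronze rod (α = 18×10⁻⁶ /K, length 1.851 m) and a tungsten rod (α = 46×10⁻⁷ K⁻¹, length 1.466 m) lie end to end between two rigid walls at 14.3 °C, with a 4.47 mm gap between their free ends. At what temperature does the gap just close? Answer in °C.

T = 126 °C

Gap closes when ΔL₁ + ΔL₂ = 4.47 mm = 4.47×10⁻³ m
(α₁L₁ + α₂L₂)ΔT = g
α₁L₁ + α₂L₂ = 18×10⁻⁶×1.851 + 46×10⁻⁷×1.466 = 4.00616×10⁻⁵ m/K
ΔT = 4.47×10⁻³ / 4.00616×10⁻⁵ = 111.58 K
T = 14.3 + 111.58 = 125.88 °C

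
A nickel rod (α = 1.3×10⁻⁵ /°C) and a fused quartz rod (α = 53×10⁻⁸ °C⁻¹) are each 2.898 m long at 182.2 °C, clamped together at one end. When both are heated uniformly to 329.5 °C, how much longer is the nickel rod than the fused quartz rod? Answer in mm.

5.32 mm

ΔT = 147.3 K
nickel: ΔL = 1.3×10⁻⁵ × 2.898 m × 147.3 = 5.5494×10⁻³ m = 5.5494 mm
fused quartz: ΔL = 53×10⁻⁸ × 2.898 m × 147.3 = 2.2624×10⁻⁴ m = 0.22624 mm
difference = 5.5494 − 0.22624 = 5.32316 mm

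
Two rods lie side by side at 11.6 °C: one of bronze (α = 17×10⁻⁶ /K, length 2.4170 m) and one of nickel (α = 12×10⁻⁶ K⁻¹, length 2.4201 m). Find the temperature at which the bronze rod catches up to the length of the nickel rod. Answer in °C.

L₁(1 + α₁ΔT) = L₂(1 + α₂ΔT) ⇒ ΔT = (L₂ − L₁)/(α₁L₁ − α₂L₂)
L₂ − L₁ = 2.4201 − 2.4170 = 3.10×10⁻³ m
α₁L₁ − α₂L₂ = 17×10⁻⁶×2.4170 − 12×10⁻⁶×2.4201 = 1.20478×10⁻⁵ m/K
ΔT = 3.10×10⁻³ / 1.20478×10⁻⁵ = 257.308 K
T = 11.6 + 257.308 = 268.908 °C

T = 268.9 °C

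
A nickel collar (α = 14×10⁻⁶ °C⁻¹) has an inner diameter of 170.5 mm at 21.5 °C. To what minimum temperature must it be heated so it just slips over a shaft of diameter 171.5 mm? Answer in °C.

T = 440 °C

Required Δd = 171.5 − 170.5 = 1.0 mm
Δd = αd₀ΔT ⇒ ΔT = Δd/(αd₀) = 1.0 / (14×10⁻⁶ × 170.5) = 418.94 K
T_min = 21.5 + 418.94 = 440.44 °C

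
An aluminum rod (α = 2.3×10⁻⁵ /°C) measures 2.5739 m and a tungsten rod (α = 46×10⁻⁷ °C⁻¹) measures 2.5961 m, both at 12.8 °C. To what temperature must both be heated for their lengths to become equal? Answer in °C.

T = 482.6 °C

L₁(1 + α₁ΔT) = L₂(1 + α₂ΔT) ⇒ ΔT = (L₂ − L₁)/(α₁L₁ − α₂L₂)
L₂ − L₁ = 2.5961 − 2.5739 = 2.22×10⁻² m
α₁L₁ − α₂L₂ = 2.3×10⁻⁵×2.5739 − 46×10⁻⁷×2.5961 = 4.725764×10⁻⁵ m/K
ΔT = 2.22×10⁻² / 4.725764×10⁻⁵ = 469.765 K
T = 12.8 + 469.765 = 482.565 °C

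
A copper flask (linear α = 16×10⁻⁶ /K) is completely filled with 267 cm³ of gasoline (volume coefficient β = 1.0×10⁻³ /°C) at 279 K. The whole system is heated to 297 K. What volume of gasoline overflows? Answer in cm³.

4.58 cm³

The flask also expands: β_container ≈ 3α = 4.8×10⁻⁵ /K
Net overflow = V₀(β_liq − 3α_cont)ΔT
β − 3α = 1.00×10⁻³ − 4.8×10⁻⁵ = 9.52×10⁻⁴ /K; ΔT = 18 K
ΔV = 267 × 9.52×10⁻⁴ × 18 = 4.58 cm³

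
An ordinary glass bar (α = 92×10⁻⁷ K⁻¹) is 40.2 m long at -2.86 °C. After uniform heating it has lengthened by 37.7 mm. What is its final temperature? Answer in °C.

T = 99.1 °C

ΔL = αL₀ΔT ⇒ ΔT = ΔL / (αL₀)
ΔT = 37.7×10⁻³ m / (92×10⁻⁷ × 40.2 m) = 101.936 K
T = -2.86 + 101.936 = 99.076 °C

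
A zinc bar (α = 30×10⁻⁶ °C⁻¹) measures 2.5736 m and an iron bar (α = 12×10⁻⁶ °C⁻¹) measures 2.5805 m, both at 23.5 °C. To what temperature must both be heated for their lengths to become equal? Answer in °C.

Equal length when α₁L₁ΔT − α₂L₂ΔT = L₂ − L₁ = 6.90×10⁻³ m
α₁L₁ = 7.7208×10⁻⁵, α₂L₂ = 3.0966×10⁻⁵ → Δ(αL) = 4.6242×10⁻⁵ m/K
ΔT = 6.90×10⁻³ / 4.6242×10⁻⁵ = 149.215 K, so T = 23.5 + 149.215 = 172.715 °C

T = 172.7 °C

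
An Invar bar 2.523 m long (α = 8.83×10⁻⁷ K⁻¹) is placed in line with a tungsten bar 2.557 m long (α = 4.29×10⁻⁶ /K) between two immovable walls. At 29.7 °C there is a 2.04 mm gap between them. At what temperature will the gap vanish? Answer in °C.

α₁L₁ = 2.227809×10⁻⁶ m/K, α₂L₂ = 1.096953×10⁻⁵ m/K → total 1.3197339×10⁻⁵ m/K
ΔT = g/(α₁L₁+α₂L₂) = 2.04×10⁻³ / 1.3197339×10⁻⁵ = 154.58 K
T = 29.7 + 154.58 = 184.28 °C

T = 184 °C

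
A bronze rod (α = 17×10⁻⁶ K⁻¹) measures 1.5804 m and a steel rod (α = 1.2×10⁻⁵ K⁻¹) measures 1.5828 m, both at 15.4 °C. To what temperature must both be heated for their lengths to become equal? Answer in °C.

T = 320.2 °C

L₁(1 + α₁ΔT) = L₂(1 + α₂ΔT) ⇒ ΔT = (L₂ − L₁)/(α₁L₁ − α₂L₂)
L₂ − L₁ = 1.5828 − 1.5804 = 2.40×10⁻³ m
α₁L₁ − α₂L₂ = 17×10⁻⁶×1.5804 − 1.2×10⁻⁵×1.5828 = 7.8732×10⁻⁶ m/K
ΔT = 2.40×10⁻³ / 7.8732×10⁻⁶ = 304.832 K
T = 15.4 + 304.832 = 320.232 °C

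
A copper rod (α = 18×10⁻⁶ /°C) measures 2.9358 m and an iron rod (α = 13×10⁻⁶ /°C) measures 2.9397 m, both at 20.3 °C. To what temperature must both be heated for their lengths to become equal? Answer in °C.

L₁(1 + α₁ΔT) = L₂(1 + α₂ΔT) ⇒ ΔT = (L₂ − L₁)/(α₁L₁ − α₂L₂)
L₂ − L₁ = 2.9397 − 2.9358 = 3.90×10⁻³ m
α₁L₁ − α₂L₂ = 18×10⁻⁶×2.9358 − 13×10⁻⁶×2.9397 = 1.46283×10⁻⁵ m/K
ΔT = 3.90×10⁻³ / 1.46283×10⁻⁵ = 266.607 K
T = 20.3 + 266.607 = 286.907 °C

T = 286.9 °C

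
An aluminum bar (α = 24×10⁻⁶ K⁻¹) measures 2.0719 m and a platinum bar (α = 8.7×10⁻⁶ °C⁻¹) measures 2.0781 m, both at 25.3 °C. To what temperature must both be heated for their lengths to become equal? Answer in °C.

Equal length when α₁L₁ΔT − α₂L₂ΔT = L₂ − L₁ = 6.20×10⁻³ m
α₁L₁ = 4.97256×10⁻⁵, α₂L₂ = 1.807947×10⁻⁵ → Δ(αL) = 3.164613×10⁻⁵ m/K
ΔT = 6.20×10⁻³ / 3.164613×10⁻⁵ = 195.917 K, so T = 25.3 + 195.917 = 221.217 °C

T = 221.2 °C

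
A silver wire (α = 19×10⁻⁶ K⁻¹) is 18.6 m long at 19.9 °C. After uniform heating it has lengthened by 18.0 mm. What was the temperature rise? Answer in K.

ΔT = 50.9 K

ΔL = αL₀ΔT ⇒ ΔT = ΔL / (αL₀)
ΔT = 18.0×10⁻³ m / (19×10⁻⁶ × 18.6 m) = 50.934 K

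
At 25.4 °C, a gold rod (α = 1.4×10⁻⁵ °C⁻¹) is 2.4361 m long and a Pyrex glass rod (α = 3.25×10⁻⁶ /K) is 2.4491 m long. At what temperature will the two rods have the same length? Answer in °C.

T = 522.6 °C

L₁(1 + α₁ΔT) = L₂(1 + α₂ΔT) ⇒ ΔT = (L₂ − L₁)/(α₁L₁ − α₂L₂)
L₂ − L₁ = 2.4491 − 2.4361 = 1.30×10⁻² m
α₁L₁ − α₂L₂ = 1.4×10⁻⁵×2.4361 − 3.25×10⁻⁶×2.4491 = 2.6145825×10⁻⁵ m/K
ΔT = 1.30×10⁻² / 2.6145825×10⁻⁵ = 497.211 K
T = 25.4 + 497.211 = 522.611 °C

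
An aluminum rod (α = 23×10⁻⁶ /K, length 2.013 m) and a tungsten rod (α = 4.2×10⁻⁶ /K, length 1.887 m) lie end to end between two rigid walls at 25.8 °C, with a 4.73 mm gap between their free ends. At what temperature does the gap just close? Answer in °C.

α₁L₁ = 4.6299×10⁻⁵ m/K, α₂L₂ = 7.9254×10⁻⁶ m/K → total 5.42244×10⁻⁵ m/K
ΔT = g/(α₁L₁+α₂L₂) = 4.73×10⁻³ / 5.42244×10⁻⁵ = 87.23 K
T = 25.8 + 87.23 = 113.03 °C

T = 113 °C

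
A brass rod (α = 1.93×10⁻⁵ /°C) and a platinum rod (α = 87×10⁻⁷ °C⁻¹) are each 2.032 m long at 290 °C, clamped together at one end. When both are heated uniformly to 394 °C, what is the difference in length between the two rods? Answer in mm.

2.24 mm

ΔT = 104 K
brass: ΔL = 1.93×10⁻⁵ × 2.032 m × 104 = 4.0786×10⁻³ m = 4.0786 mm
platinum: ΔL = 87×10⁻⁷ × 2.032 m × 104 = 1.8386×10⁻³ m = 1.8386 mm
difference = 4.0786 − 1.8386 = 2.2400 mm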